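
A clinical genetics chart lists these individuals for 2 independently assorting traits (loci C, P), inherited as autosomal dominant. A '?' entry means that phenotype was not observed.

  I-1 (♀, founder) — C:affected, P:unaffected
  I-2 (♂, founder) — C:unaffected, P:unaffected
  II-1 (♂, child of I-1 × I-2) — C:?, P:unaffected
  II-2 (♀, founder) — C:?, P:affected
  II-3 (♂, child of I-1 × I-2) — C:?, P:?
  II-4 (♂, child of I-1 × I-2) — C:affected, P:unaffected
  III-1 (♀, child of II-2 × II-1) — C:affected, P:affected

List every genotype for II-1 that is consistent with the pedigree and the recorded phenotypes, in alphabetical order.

C/I-1 aff ·: Cc|CC
C/I-2 un ·: cc
C/II-1 ? I-1×I-2: cc|Cc
C/II-2 ? ·: cc|Cc|CC
C/II-3 ? I-1×I-2: cc|Cc
C/II-4 aff I-1×I-2: Cc
C/III-1 aff II-2×II-1: Cc|CC
⇒ C over [I-1,I-2,II-1,II-2,II-3,II-4,III-1]: 19 consistent
P/I-1 un ·: pp
P/I-2 un ·: pp
P/II-1 un I-1×I-2: pp
P/II-2 aff ·: Pp|PP
P/II-3 ? I-1×I-2: pp
P/II-4 un I-1×I-2: pp
P/III-1 aff II-2×II-1: Pp
⇒ P over [I-1,I-2,II-1,II-2,II-3,II-4,III-1]: 2 consistent

II-1 ∈ {Cc pp, cc pp}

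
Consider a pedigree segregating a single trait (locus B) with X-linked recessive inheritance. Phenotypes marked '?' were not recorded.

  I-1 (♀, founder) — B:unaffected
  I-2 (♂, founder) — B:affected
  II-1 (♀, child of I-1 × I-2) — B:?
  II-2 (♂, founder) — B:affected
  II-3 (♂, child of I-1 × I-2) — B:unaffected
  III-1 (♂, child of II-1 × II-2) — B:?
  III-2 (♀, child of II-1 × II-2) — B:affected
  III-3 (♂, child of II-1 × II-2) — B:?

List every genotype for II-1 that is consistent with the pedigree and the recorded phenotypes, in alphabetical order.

B/I-1 un ·: X^BX^B|X^BX^b
B/I-2 aff ·: X^bY
B/II-1 ? I-1×I-2: X^BX^b|X^bX^b
B/II-2 aff ·: X^bY
B/II-3 un I-1×I-2: X^BY
B/III-1 ? II-1×II-2: X^BY|X^bY
B/III-2 aff II-1×II-2: X^bX^b
B/III-3 ? II-1×II-2: X^BY|X^bY
⇒ B over [I-1,I-2,II-1,II-2,II-3,III-1,III-2,III-3]: 9 consistent

II-1 ∈ {X^BX^b, X^bX^b}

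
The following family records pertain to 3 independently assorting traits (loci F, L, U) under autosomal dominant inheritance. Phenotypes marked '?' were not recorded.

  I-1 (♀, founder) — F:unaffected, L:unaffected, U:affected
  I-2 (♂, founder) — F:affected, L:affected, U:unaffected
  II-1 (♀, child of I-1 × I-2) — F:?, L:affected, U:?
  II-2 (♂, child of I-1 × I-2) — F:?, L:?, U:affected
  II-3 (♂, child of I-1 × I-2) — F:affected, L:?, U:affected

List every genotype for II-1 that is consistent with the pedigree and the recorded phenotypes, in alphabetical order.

F/I-1 un ·: ff
F/I-2 aff ·: Ff|FF
F/II-1 ? I-1×I-2: ff|Ff
F/II-2 ? I-1×I-2: ff|Ff
F/II-3 aff I-1×I-2: Ff
⇒ F over [I-1,I-2,II-1,II-2,II-3]: 5 consistent
L/I-1 un ·: ll
L/I-2 aff ·: Ll|LL
L/II-1 aff I-1×I-2: Ll
L/II-2 ? I-1×I-2: ll|Ll
L/II-3 ? I-1×I-2: ll|Ll
⇒ L over [I-1,I-2,II-1,II-2,II-3]: 5 consistent
U/I-1 aff ·: Uu|UU
U/I-2 un ·: uu
U/II-1 ? I-1×I-2: uu|Uu
U/II-2 aff I-1×I-2: Uu
U/II-3 aff I-1×I-2: Uu
⇒ U over [I-1,I-2,II-1,II-2,II-3]: 3 consistent

II-1 ∈ {Ff Ll Uu, Ff Ll uu, ff Ll Uu, ff Ll uu}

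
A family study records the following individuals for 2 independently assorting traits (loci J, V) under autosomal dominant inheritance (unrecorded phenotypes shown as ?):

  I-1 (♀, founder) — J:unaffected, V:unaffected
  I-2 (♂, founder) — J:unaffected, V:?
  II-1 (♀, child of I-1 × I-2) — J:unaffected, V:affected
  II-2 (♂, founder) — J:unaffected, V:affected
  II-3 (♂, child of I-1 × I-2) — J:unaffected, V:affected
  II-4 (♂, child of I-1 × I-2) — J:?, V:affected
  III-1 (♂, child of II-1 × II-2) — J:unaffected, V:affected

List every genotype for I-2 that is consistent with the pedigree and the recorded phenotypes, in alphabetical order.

J/I-1 un ·: jj
J/I-2 un ·: jj
J/II-1 un I-1×I-2: jj
J/II-2 un ·: jj
J/II-3 un I-1×I-2: jj
J/II-4 ? I-1×I-2: jj
J/III-1 un II-1×II-2: jj
⇒ J over [I-1,I-2,II-1,II-2,II-3,II-4,III-1]: 1 consistent
V/I-1 un ·: vv
V/I-2 ? ·: Vv|VV
V/II-1 aff I-1×I-2: Vv
V/II-2 aff ·: Vv|VV
V/II-3 aff I-1×I-2: Vv
V/II-4 aff I-1×I-2: Vv
V/III-1 aff II-1×II-2: Vv|VV
⇒ V over [I-1,I-2,II-1,II-2,II-3,II-4,III-1]: 8 consistent

I-2 ∈ {jj VV, jj Vv}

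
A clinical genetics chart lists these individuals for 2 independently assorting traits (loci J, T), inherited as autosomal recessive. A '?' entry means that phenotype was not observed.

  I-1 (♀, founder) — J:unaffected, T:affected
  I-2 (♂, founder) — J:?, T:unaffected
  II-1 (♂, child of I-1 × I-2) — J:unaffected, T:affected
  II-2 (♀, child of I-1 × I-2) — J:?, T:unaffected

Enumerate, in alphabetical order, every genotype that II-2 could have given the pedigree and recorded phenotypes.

II-2 ∈ {JJ Tt, Jj Tt, jj Tt}

J/I-1 un ·: JJ|Jj
J/I-2 ? ·: JJ|Jj|jj
J/II-1 un I-1×I-2: JJ|Jj
J/II-2 ? I-1×I-2: JJ|Jj|jj
⇒ J over [I-1,I-2,II-1,II-2]: 18 consistent
T/I-1 aff ·: tt
T/I-2 un ·: Tt
T/II-1 aff I-1×I-2: tt
T/II-2 un I-1×I-2: Tt
⇒ T over [I-1,I-2,II-1,II-2]: 1 consistent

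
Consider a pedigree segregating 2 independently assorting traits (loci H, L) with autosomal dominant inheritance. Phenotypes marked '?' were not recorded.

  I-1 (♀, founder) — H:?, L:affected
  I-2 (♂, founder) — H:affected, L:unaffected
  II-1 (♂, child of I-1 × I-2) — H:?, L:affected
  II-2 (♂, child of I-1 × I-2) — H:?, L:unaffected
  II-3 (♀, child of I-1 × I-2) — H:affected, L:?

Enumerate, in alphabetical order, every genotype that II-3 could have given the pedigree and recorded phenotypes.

H/I-1 ? ·: hh|Hh|HH
H/I-2 aff ·: Hh|HH
H/II-1 ? I-1×I-2: hh|Hh|HH
H/II-2 ? I-1×I-2: hh|Hh|HH
H/II-3 aff I-1×I-2: Hh|HH
⇒ H over [I-1,I-2,II-1,II-2,II-3]: 40 consistent
L/I-1 aff ·: Ll
L/I-2 un ·: ll
L/II-1 aff I-1×I-2: Ll
L/II-2 un I-1×I-2: ll
L/II-3 ? I-1×I-2: ll|Ll
⇒ L over [I-1,I-2,II-1,II-2,II-3]: 2 consistent

II-3 ∈ {HH Ll, HH ll, Hh Ll, Hh ll}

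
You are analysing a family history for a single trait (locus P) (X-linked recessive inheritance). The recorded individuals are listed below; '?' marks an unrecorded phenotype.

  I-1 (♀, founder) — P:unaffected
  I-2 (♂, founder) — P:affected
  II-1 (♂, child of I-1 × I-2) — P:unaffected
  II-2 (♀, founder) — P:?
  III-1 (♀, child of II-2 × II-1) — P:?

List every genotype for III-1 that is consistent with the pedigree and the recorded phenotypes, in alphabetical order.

P/I-1 un ·: X^PX^P|X^PX^p
P/I-2 aff ·: X^pY
P/II-1 un I-1×I-2: X^PY
P/II-2 ? ·: X^PX^P|X^PX^p|X^pX^p
P/III-1 ? II-2×II-1: X^PX^P|X^PX^p
⇒ P over [I-1,I-2,II-1,II-2,III-1]: 8 consistent

III-1 ∈ {X^PX^P, X^PX^p}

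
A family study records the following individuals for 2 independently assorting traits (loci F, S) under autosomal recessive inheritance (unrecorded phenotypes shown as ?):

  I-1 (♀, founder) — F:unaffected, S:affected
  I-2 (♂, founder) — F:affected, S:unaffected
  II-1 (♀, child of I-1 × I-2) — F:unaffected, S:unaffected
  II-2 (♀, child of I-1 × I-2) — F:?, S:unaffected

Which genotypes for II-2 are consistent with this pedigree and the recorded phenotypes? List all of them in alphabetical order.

F/I-1 un ·: FF|Ff
F/I-2 aff ·: ff
F/II-1 un I-1×I-2: Ff
F/II-2 ? I-1×I-2: Ff|ff
⇒ F over [I-1,I-2,II-1,II-2]: 3 consistent
S/I-1 aff ·: ss
S/I-2 un ·: SS|Ss
S/II-1 un I-1×I-2: Ss
S/II-2 un I-1×I-2: Ss
⇒ S over [I-1,I-2,II-1,II-2]: 2 consistent

II-2 ∈ {Ff Ss, ff Ss}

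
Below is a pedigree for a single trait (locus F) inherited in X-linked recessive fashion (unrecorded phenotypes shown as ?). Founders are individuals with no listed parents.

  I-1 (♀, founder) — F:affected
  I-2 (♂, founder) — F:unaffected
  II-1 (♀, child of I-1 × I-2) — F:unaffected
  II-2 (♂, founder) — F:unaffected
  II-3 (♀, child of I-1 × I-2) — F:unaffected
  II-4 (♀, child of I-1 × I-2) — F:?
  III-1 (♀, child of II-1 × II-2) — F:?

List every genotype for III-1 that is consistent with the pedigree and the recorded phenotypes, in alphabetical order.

III-1 ∈ {X^FX^F, X^FX^f}

F/I-1 aff ·: X^fX^f
F/I-2 un ·: X^FY
F/II-1 un I-1×I-2: X^FX^f
F/II-2 un ·: X^FY
F/II-3 un I-1×I-2: X^FX^f
F/II-4 ? I-1×I-2: X^FX^f
F/III-1 ? II-1×II-2: X^FX^F|X^FX^f
⇒ F over [I-1,I-2,II-1,II-2,II-3,II-4,III-1]: 2 consistent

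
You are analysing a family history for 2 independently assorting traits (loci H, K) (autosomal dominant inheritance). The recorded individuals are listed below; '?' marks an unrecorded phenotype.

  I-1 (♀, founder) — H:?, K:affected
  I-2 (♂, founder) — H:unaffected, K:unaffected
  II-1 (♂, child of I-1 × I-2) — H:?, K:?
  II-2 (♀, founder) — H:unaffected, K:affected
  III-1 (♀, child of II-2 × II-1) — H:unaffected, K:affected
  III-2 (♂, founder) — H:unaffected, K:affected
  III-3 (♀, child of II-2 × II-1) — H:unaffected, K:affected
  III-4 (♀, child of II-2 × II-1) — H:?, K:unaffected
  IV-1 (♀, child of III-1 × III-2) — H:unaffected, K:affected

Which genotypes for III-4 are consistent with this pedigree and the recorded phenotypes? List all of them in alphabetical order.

III-4 ∈ {Hh kk, hh kk}

H/I-1 ? ·: hh|Hh|HH
H/I-2 un ·: hh
H/II-1 ? I-1×I-2: hh|Hh
H/II-2 un ·: hh
H/III-1 un II-2×II-1: hh
H/III-2 un ·: hh
H/III-3 un II-2×II-1: hh
H/III-4 ? II-2×II-1: hh|Hh
H/IV-1 un III-1×III-2: hh
⇒ H over [I-1,I-2,II-1,II-2,III-1,III-2,III-3,III-4,IV-1]: 6 consistent
K/I-1 aff ·: Kk|KK
K/I-2 un ·: kk
K/II-1 ? I-1×I-2: kk|Kk
K/II-2 aff ·: Kk
K/III-1 aff II-2×II-1: Kk|KK
K/III-2 aff ·: Kk|KK
K/III-3 aff II-2×II-1: Kk|KK
K/III-4 un II-2×II-1: kk
K/IV-1 aff III-1×III-2: Kk|KK
⇒ K over [I-1,I-2,II-1,II-2,III-1,III-2,III-3,III-4,IV-1]: 32 consistent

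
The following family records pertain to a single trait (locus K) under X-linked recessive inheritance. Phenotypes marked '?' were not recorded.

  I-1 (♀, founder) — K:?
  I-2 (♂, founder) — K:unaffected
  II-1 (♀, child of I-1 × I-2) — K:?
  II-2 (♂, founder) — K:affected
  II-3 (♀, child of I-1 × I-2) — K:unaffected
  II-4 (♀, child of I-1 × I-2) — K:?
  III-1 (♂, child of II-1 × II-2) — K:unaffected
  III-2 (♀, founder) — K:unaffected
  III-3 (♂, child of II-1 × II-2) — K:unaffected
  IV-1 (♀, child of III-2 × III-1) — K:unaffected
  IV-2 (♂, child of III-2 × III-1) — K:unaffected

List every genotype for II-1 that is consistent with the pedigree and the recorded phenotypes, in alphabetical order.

K/I-1 ? ·: X^KX^K|X^KX^k|X^kX^k
K/I-2 un ·: X^KY
K/II-1 ? I-1×I-2: X^KX^K|X^KX^k
K/II-2 aff ·: X^kY
K/II-3 un I-1×I-2: X^KX^K|X^KX^k
K/II-4 ? I-1×I-2: X^KX^K|X^KX^k
K/III-1 un II-1×II-2: X^KY
K/III-2 un ·: X^KX^K|X^KX^k
K/III-3 un II-1×II-2: X^KY
K/IV-1 un III-2×III-1: X^KX^K|X^KX^k
K/IV-2 un III-2×III-1: X^KY
⇒ K over [I-1,I-2,II-1,II-2,II-3,II-4,III-1,III-2,III-3,IV-1,IV-2]: 30 consistent

II-1 ∈ {X^KX^K, X^KX^k}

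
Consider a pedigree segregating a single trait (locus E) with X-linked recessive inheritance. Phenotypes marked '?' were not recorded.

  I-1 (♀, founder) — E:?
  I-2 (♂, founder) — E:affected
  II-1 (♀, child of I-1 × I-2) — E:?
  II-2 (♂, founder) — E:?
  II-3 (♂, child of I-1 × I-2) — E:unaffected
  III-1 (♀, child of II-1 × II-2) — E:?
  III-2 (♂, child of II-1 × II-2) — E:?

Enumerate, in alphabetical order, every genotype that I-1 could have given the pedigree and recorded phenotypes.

I-1 ∈ {X^EX^E, X^EX^e}

E/I-1 ? ·: X^EX^E|X^EX^e
E/I-2 aff ·: X^eY
E/II-1 ? I-1×I-2: X^EX^e|X^eX^e
E/II-2 ? ·: X^EY|X^eY
E/II-3 un I-1×I-2: X^EY
E/III-1 ? II-1×II-2: X^EX^E|X^EX^e|X^eX^e
E/III-2 ? II-1×II-2: X^EY|X^eY
⇒ E over [I-1,I-2,II-1,II-2,II-3,III-1,III-2]: 18 consistent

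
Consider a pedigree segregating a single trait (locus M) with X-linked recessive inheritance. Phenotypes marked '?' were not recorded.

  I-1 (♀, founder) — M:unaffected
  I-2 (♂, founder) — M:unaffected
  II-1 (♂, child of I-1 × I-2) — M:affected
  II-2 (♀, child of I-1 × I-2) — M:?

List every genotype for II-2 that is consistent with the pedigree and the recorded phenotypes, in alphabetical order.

II-2 ∈ {X^MX^M, X^MX^m}

M/I-1 un ·: X^MX^m
M/I-2 un ·: X^MY
M/II-1 aff I-1×I-2: X^mY
M/II-2 ? I-1×I-2: X^MX^M|X^MX^m
⇒ M over [I-1,I-2,II-1,II-2]: 2 consistent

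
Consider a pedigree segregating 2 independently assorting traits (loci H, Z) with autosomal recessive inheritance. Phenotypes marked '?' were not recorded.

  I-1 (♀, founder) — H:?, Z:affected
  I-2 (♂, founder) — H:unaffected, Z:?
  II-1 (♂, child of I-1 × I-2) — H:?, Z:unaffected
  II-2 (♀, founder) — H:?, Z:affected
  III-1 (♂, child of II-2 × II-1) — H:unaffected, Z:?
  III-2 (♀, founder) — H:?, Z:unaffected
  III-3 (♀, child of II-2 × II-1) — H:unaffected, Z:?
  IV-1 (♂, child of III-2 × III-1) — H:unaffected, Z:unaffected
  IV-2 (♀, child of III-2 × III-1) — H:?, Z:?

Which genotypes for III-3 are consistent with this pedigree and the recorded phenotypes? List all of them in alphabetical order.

III-3 ∈ {HH Zz, HH zz, Hh Zz, Hh zz}

H/I-1 ? ·: HH|Hh|hh
H/I-2 un ·: HH|Hh
H/II-1 ? I-1×I-2: HH|Hh|hh
H/II-2 ? ·: HH|Hh|hh
H/III-1 un II-2×II-1: HH|Hh
H/III-2 ? ·: HH|Hh|hh
H/III-3 un II-2×II-1: HH|Hh
H/IV-1 un III-2×III-1: HH|Hh
H/IV-2 ? III-2×III-1: HH|Hh|hh
⇒ H over [I-1,I-2,II-1,II-2,III-1,III-2,III-3,IV-1,IV-2]: 684 consistent
Z/I-1 aff ·: zz
Z/I-2 ? ·: ZZ|Zz
Z/II-1 un I-1×I-2: Zz
Z/II-2 aff ·: zz
Z/III-1 ? II-2×II-1: Zz|zz
Z/III-2 un ·: ZZ|Zz
Z/III-3 ? II-2×II-1: Zz|zz
Z/IV-1 un III-2×III-1: ZZ|Zz
Z/IV-2 ? III-2×III-1: ZZ|Zz|zz
⇒ Z over [I-1,I-2,II-1,II-2,III-1,III-2,III-3,IV-1,IV-2]: 52 consistent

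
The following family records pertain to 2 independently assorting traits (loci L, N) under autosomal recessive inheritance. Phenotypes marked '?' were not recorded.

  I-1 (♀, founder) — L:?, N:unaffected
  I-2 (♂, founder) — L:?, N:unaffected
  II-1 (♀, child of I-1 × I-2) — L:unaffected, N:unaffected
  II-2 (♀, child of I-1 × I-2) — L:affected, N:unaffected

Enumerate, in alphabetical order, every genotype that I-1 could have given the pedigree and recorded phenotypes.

L/I-1 ? ·: Ll|ll
L/I-2 ? ·: Ll|ll
L/II-1 un I-1×I-2: LL|Ll
L/II-2 aff I-1×I-2: ll
⇒ L over [I-1,I-2,II-1,II-2]: 4 consistent
N/I-1 un ·: NN|Nn
N/I-2 un ·: NN|Nn
N/II-1 un I-1×I-2: NN|Nn
N/II-2 un I-1×I-2: NN|Nn
⇒ N over [I-1,I-2,II-1,II-2]: 13 consistent

I-1 ∈ {Ll NN, Ll Nn, ll NN, ll Nn}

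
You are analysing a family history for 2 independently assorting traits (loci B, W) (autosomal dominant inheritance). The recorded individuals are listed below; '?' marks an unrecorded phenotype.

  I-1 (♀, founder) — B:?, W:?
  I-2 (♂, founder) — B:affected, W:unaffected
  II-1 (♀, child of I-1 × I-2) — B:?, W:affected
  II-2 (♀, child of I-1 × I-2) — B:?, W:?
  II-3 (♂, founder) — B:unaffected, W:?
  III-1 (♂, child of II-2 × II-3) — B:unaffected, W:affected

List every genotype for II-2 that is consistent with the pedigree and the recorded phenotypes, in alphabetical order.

B/I-1 ? ·: bb|Bb|BB
B/I-2 aff ·: Bb|BB
B/II-1 ? I-1×I-2: bb|Bb|BB
B/II-2 ? I-1×I-2: bb|Bb
B/II-3 un ·: bb
B/III-1 un II-2×II-3: bb
⇒ B over [I-1,I-2,II-1,II-2,II-3,III-1]: 15 consistent
W/I-1 ? ·: Ww|WW
W/I-2 un ·: ww
W/II-1 aff I-1×I-2: Ww
W/II-2 ? I-1×I-2: ww|Ww
W/II-3 ? ·: ww|Ww|WW
W/III-1 aff II-2×II-3: Ww|WW
⇒ W over [I-1,I-2,II-1,II-2,II-3,III-1]: 12 consistent

II-2 ∈ {Bb Ww, Bb ww, bb Ww, bb ww}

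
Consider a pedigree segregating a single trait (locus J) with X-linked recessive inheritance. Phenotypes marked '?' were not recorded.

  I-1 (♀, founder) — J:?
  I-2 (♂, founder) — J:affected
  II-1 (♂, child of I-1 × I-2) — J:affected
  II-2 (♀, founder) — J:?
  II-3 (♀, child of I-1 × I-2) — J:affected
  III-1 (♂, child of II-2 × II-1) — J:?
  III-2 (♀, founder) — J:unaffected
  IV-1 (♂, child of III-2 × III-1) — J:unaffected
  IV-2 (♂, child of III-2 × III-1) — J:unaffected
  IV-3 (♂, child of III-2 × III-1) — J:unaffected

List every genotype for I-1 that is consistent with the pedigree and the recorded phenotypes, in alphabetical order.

I-1 ∈ {X^JX^j, X^jX^j}

J/I-1 ? ·: X^JX^j|X^jX^j
J/I-2 aff ·: X^jY
J/II-1 aff I-1×I-2: X^jY
J/II-2 ? ·: X^JX^J|X^JX^j|X^jX^j
J/II-3 aff I-1×I-2: X^jX^j
J/III-1 ? II-2×II-1: X^JY|X^jY
J/III-2 un ·: X^JX^J|X^JX^j
J/IV-1 un III-2×III-1: X^JY
J/IV-2 un III-2×III-1: X^JY
J/IV-3 un III-2×III-1: X^JY
⇒ J over [I-1,I-2,II-1,II-2,II-3,III-1,III-2,IV-1,IV-2,IV-3]: 16 consistent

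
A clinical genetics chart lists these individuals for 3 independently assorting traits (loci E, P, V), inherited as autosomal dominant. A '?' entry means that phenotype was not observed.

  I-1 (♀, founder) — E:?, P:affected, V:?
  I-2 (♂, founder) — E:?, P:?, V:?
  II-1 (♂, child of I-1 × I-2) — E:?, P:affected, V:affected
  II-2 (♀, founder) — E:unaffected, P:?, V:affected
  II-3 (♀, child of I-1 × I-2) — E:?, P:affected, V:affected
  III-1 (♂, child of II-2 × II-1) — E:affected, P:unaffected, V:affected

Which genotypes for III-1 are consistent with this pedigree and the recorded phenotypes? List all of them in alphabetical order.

E/I-1 ? ·: ee|Ee|EE
E/I-2 ? ·: ee|Ee|EE
E/II-1 ? I-1×I-2: Ee|EE
E/II-2 un ·: ee
E/II-3 ? I-1×I-2: ee|Ee|EE
E/III-1 aff II-2×II-1: Ee
⇒ E over [I-1,I-2,II-1,II-2,II-3,III-1]: 21 consistent
P/I-1 aff ·: Pp|PP
P/I-2 ? ·: pp|Pp|PP
P/II-1 aff I-1×I-2: Pp
P/II-2 ? ·: pp|Pp
P/II-3 aff I-1×I-2: Pp|PP
P/III-1 un II-2×II-1: pp
⇒ P over [I-1,I-2,II-1,II-2,II-3,III-1]: 16 consistent
V/I-1 ? ·: vv|Vv|VV
V/I-2 ? ·: vv|Vv|VV
V/II-1 aff I-1×I-2: Vv|VV
V/II-2 aff ·: Vv|VV
V/II-3 aff I-1×I-2: Vv|VV
V/III-1 aff II-2×II-1: Vv|VV
⇒ V over [I-1,I-2,II-1,II-2,II-3,III-1]: 61 consistent

III-1 ∈ {Ee pp VV, Ee pp Vv}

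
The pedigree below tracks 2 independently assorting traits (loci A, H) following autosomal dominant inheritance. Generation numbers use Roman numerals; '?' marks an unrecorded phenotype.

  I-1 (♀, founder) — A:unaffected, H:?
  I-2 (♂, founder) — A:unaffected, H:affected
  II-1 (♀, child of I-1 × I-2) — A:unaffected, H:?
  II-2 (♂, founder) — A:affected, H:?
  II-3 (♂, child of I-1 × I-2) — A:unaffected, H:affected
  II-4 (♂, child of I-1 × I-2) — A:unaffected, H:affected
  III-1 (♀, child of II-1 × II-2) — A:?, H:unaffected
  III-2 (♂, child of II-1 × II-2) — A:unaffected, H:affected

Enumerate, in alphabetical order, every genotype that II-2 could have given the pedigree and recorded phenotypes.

II-2 ∈ {Aa Hh, Aa hh}

A/I-1 un ·: aa
A/I-2 un ·: aa
A/II-1 un I-1×I-2: aa
A/II-2 aff ·: Aa
A/II-3 un I-1×I-2: aa
A/II-4 un I-1×I-2: aa
A/III-1 ? II-1×II-2: aa|Aa
A/III-2 un II-1×II-2: aa
⇒ A over [I-1,I-2,II-1,II-2,II-3,II-4,III-1,III-2]: 2 consistent
H/I-1 ? ·: hh|Hh|HH
H/I-2 aff ·: Hh|HH
H/II-1 ? I-1×I-2: hh|Hh
H/II-2 ? ·: hh|Hh
H/II-3 aff I-1×I-2: Hh|HH
H/II-4 aff I-1×I-2: Hh|HH
H/III-1 un II-1×II-2: hh
H/III-2 aff II-1×II-2: Hh|HH
⇒ H over [I-1,I-2,II-1,II-2,II-3,II-4,III-1,III-2]: 47 consistent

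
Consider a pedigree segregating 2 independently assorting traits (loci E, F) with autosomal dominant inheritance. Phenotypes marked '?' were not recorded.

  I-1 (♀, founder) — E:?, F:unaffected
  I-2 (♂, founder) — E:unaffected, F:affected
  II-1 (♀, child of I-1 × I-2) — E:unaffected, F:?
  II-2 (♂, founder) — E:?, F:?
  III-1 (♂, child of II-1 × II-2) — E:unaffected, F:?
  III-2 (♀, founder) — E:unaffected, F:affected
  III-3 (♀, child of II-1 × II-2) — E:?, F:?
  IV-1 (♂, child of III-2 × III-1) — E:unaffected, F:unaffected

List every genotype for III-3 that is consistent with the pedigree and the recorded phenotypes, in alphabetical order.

E/I-1 ? ·: ee|Ee
E/I-2 un ·: ee
E/II-1 un I-1×I-2: ee
E/II-2 ? ·: ee|Ee
E/III-1 un II-1×II-2: ee
E/III-2 un ·: ee
E/III-3 ? II-1×II-2: ee|Ee
E/IV-1 un III-2×III-1: ee
⇒ E over [I-1,I-2,II-1,II-2,III-1,III-2,III-3,IV-1]: 6 consistent
F/I-1 un ·: ff
F/I-2 aff ·: Ff|FF
F/II-1 ? I-1×I-2: ff|Ff
F/II-2 ? ·: ff|Ff|FF
F/III-1 ? II-1×II-2: ff|Ff
F/III-2 aff ·: Ff
F/III-3 ? II-1×II-2: ff|Ff|FF
F/IV-1 un III-2×III-1: ff
⇒ F over [I-1,I-2,II-1,II-2,III-1,III-2,III-3,IV-1]: 30 consistent

III-3 ∈ {Ee FF, Ee Ff, Ee ff, ee FF, ee Ff, ee ff}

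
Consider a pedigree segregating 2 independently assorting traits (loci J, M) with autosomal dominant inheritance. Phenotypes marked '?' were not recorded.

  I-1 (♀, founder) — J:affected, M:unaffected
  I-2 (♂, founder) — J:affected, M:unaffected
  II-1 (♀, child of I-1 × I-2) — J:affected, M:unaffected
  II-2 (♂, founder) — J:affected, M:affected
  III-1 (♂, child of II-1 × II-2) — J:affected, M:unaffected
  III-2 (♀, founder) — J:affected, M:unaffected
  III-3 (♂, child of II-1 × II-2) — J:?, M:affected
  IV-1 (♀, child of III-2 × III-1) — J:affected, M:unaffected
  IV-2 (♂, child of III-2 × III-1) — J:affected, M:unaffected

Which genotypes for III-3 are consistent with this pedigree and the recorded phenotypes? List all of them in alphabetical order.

III-3 ∈ {JJ Mm, Jj Mm, jj Mm}

J/I-1 aff ·: Jj|JJ
J/I-2 aff ·: Jj|JJ
J/II-1 aff I-1×I-2: Jj|JJ
J/II-2 aff ·: Jj|JJ
J/III-1 aff II-1×II-2: Jj|JJ
J/III-2 aff ·: Jj|JJ
J/III-3 ? II-1×II-2: jj|Jj|JJ
J/IV-1 aff III-2×III-1: Jj|JJ
J/IV-2 aff III-2×III-1: Jj|JJ
⇒ J over [I-1,I-2,II-1,II-2,III-1,III-2,III-3,IV-1,IV-2]: 319 consistent
M/I-1 un ·: mm
M/I-2 un ·: mm
M/II-1 un I-1×I-2: mm
M/II-2 aff ·: Mm
M/III-1 un II-1×II-2: mm
M/III-2 un ·: mm
M/III-3 aff II-1×II-2: Mm
M/IV-1 un III-2×III-1: mm
M/IV-2 un III-2×III-1: mm
⇒ M over [I-1,I-2,II-1,II-2,III-1,III-2,III-3,IV-1,IV-2]: 1 consistent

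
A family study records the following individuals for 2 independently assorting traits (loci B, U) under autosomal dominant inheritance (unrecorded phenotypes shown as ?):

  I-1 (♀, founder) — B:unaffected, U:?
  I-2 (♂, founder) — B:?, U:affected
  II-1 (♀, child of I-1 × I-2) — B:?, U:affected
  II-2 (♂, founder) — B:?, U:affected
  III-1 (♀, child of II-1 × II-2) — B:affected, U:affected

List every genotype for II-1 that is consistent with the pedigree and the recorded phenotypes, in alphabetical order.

II-1 ∈ {Bb UU, Bb Uu, bb UU, bb Uu}

B/I-1 un ·: bb
B/I-2 ? ·: bb|Bb|BB
B/II-1 ? I-1×I-2: bb|Bb
B/II-2 ? ·: bb|Bb|BB
B/III-1 aff II-1×II-2: Bb|BB
⇒ B over [I-1,I-2,II-1,II-2,III-1]: 14 consistent
U/I-1 ? ·: uu|Uu|UU
U/I-2 aff ·: Uu|UU
U/II-1 aff I-1×I-2: Uu|UU
U/II-2 aff ·: Uu|UU
U/III-1 aff II-1×II-2: Uu|UU
⇒ U over [I-1,I-2,II-1,II-2,III-1]: 32 consistent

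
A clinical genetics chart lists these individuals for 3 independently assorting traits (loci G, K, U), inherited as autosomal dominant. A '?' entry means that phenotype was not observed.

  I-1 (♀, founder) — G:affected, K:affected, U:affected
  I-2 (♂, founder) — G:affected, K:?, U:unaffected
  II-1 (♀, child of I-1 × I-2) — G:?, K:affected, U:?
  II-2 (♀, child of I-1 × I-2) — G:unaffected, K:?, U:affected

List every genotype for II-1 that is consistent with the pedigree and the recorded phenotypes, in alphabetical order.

G/I-1 aff ·: Gg
G/I-2 aff ·: Gg
G/II-1 ? I-1×I-2: gg|Gg|GG
G/II-2 un I-1×I-2: gg
⇒ G over [I-1,I-2,II-1,II-2]: 3 consistent
K/I-1 aff ·: Kk|KK
K/I-2 ? ·: kk|Kk|KK
K/II-1 aff I-1×I-2: Kk|KK
K/II-2 ? I-1×I-2: kk|Kk|KK
⇒ K over [I-1,I-2,II-1,II-2]: 18 consistent
U/I-1 aff ·: Uu|UU
U/I-2 un ·: uu
U/II-1 ? I-1×I-2: uu|Uu
U/II-2 aff I-1×I-2: Uu
⇒ U over [I-1,I-2,II-1,II-2]: 3 consistent

II-1 ∈ {GG KK Uu, GG KK uu, GG Kk Uu, GG Kk uu, Gg KK Uu, Gg KK uu, Gg Kk Uu, Gg Kk uu, gg KK Uu, gg KK uu, gg Kk Uu, gg Kk uu}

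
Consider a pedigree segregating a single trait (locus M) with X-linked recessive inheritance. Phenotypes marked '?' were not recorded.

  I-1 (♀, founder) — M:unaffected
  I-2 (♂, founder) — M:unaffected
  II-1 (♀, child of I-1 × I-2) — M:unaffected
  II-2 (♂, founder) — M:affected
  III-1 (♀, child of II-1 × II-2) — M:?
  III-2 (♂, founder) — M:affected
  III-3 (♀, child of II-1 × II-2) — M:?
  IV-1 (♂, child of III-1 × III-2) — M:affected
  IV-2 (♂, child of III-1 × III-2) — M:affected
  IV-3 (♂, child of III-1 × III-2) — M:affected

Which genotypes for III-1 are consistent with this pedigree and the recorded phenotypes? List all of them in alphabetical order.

M/I-1 un ·: X^MX^M|X^MX^m
M/I-2 un ·: X^MY
M/II-1 un I-1×I-2: X^MX^M|X^MX^m
M/II-2 aff ·: X^mY
M/III-1 ? II-1×II-2: X^MX^m|X^mX^m
M/III-2 aff ·: X^mY
M/III-3 ? II-1×II-2: X^MX^m|X^mX^m
M/IV-1 aff III-1×III-2: X^mY
M/IV-2 aff III-1×III-2: X^mY
M/IV-3 aff III-1×III-2: X^mY
⇒ M over [I-1,I-2,II-1,II-2,III-1,III-2,III-3,IV-1,IV-2,IV-3]: 6 consistent

III-1 ∈ {X^MX^m, X^mX^m}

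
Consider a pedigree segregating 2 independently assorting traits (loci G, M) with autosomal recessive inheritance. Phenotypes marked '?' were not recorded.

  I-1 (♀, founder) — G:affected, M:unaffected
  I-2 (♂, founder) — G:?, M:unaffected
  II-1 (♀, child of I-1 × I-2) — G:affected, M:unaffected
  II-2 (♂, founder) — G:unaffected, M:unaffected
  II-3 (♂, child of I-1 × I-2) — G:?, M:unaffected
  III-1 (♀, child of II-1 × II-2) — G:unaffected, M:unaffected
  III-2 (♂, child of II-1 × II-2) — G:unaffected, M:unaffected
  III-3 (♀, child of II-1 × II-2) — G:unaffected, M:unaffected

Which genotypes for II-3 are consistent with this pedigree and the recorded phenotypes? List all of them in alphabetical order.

G/I-1 aff ·: gg
G/I-2 ? ·: Gg|gg
G/II-1 aff I-1×I-2: gg
G/II-2 un ·: GG|Gg
G/II-3 ? I-1×I-2: Gg|gg
G/III-1 un II-1×II-2: Gg
G/III-2 un II-1×II-2: Gg
G/III-3 un II-1×II-2: Gg
⇒ G over [I-1,I-2,II-1,II-2,II-3,III-1,III-2,III-3]: 6 consistent
M/I-1 un ·: MM|Mm
M/I-2 un ·: MM|Mm
M/II-1 un I-1×I-2: MM|Mm
M/II-2 un ·: MM|Mm
M/II-3 un I-1×I-2: MM|Mm
M/III-1 un II-1×II-2: MM|Mm
M/III-2 un II-1×II-2: MM|Mm
M/III-3 un II-1×II-2: MM|Mm
⇒ M over [I-1,I-2,II-1,II-2,II-3,III-1,III-2,III-3]: 159 consistent

II-3 ∈ {Gg MM, Gg Mm, gg MM, gg Mm}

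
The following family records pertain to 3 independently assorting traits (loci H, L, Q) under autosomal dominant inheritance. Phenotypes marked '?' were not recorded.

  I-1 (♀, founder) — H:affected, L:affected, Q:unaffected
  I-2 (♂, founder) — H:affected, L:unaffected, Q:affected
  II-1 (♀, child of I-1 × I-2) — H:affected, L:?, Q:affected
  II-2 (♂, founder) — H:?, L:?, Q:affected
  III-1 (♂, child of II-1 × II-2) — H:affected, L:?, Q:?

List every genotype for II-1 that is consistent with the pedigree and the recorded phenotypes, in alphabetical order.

H/I-1 aff ·: Hh|HH
H/I-2 aff ·: Hh|HH
H/II-1 aff I-1×I-2: Hh|HH
H/II-2 ? ·: hh|Hh|HH
H/III-1 aff II-1×II-2: Hh|HH
⇒ H over [I-1,I-2,II-1,II-2,III-1]: 31 consistent
L/I-1 aff ·: Ll|LL
L/I-2 un ·: ll
L/II-1 ? I-1×I-2: ll|Ll
L/II-2 ? ·: ll|Ll|LL
L/III-1 ? II-1×II-2: ll|Ll|LL
⇒ L over [I-1,I-2,II-1,II-2,III-1]: 18 consistent
Q/I-1 un ·: qq
Q/I-2 aff ·: Qq|QQ
Q/II-1 aff I-1×I-2: Qq
Q/II-2 aff ·: Qq|QQ
Q/III-1 ? II-1×II-2: qq|Qq|QQ
⇒ Q over [I-1,I-2,II-1,II-2,III-1]: 10 consistent

II-1 ∈ {HH Ll Qq, HH ll Qq, Hh Ll Qq, Hh ll Qq}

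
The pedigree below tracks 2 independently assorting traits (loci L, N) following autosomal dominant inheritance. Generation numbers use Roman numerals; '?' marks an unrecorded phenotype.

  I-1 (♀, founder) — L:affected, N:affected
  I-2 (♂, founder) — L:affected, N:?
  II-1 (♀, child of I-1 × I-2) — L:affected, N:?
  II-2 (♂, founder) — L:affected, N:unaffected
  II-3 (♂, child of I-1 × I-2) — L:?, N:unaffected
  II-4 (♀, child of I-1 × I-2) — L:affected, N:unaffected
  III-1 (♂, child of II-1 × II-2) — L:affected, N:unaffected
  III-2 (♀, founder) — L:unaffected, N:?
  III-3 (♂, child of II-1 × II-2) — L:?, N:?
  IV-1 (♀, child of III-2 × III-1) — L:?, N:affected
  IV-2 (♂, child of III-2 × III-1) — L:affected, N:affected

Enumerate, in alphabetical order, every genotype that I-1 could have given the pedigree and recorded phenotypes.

L/I-1 aff ·: Ll|LL
L/I-2 aff ·: Ll|LL
L/II-1 aff I-1×I-2: Ll|LL
L/II-2 aff ·: Ll|LL
L/II-3 ? I-1×I-2: ll|Ll|LL
L/II-4 aff I-1×I-2: Ll|LL
L/III-1 aff II-1×II-2: Ll|LL
L/III-2 un ·: ll
L/III-3 ? II-1×II-2: ll|Ll|LL
L/IV-1 ? III-2×III-1: ll|Ll
L/IV-2 aff III-2×III-1: Ll
⇒ L over [I-1,I-2,II-1,II-2,II-3,II-4,III-1,III-2,III-3,IV-1,IV-2]: 315 consistent
N/I-1 aff ·: Nn
N/I-2 ? ·: nn|Nn
N/II-1 ? I-1×I-2: nn|Nn
N/II-2 un ·: nn
N/II-3 un I-1×I-2: nn
N/II-4 un I-1×I-2: nn
N/III-1 un II-1×II-2: nn
N/III-2 ? ·: Nn|NN
N/III-3 ? II-1×II-2: nn|Nn
N/IV-1 aff III-2×III-1: Nn
N/IV-2 aff III-2×III-1: Nn
⇒ N over [I-1,I-2,II-1,II-2,II-3,II-4,III-1,III-2,III-3,IV-1,IV-2]: 12 consistent

I-1 ∈ {LL Nn, Ll Nn}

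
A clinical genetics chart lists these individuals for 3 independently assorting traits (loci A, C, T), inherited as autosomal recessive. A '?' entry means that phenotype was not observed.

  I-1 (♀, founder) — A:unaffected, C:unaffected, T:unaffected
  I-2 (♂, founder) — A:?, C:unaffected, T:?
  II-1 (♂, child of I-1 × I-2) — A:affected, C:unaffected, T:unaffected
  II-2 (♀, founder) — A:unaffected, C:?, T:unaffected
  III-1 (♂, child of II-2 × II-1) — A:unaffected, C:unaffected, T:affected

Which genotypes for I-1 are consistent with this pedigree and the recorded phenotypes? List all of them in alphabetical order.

A/I-1 un ·: Aa
A/I-2 ? ·: Aa|aa
A/II-1 aff I-1×I-2: aa
A/II-2 un ·: AA|Aa
A/III-1 un II-2×II-1: Aa
⇒ A over [I-1,I-2,II-1,II-2,III-1]: 4 consistent
C/I-1 un ·: CC|Cc
C/I-2 un ·: CC|Cc
C/II-1 un I-1×I-2: CC|Cc
C/II-2 ? ·: CC|Cc|cc
C/III-1 un II-2×II-1: CC|Cc
⇒ C over [I-1,I-2,II-1,II-2,III-1]: 31 consistent
T/I-1 un ·: TT|Tt
T/I-2 ? ·: TT|Tt|tt
T/II-1 un I-1×I-2: Tt
T/II-2 un ·: Tt
T/III-1 aff II-2×II-1: tt
⇒ T over [I-1,I-2,II-1,II-2,III-1]: 5 consistent

I-1 ∈ {Aa CC TT, Aa CC Tt, Aa Cc TT, Aa Cc Tt}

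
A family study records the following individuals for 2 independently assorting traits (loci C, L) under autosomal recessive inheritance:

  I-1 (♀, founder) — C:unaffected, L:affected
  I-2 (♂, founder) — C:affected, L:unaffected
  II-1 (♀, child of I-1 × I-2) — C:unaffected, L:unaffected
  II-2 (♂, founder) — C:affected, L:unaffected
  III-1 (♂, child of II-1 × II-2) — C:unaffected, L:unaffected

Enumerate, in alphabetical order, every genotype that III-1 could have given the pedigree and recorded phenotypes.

C/I-1 un ·: CC|Cc
C/I-2 aff ·: cc
C/II-1 un I-1×I-2: Cc
C/II-2 aff ·: cc
C/III-1 un II-1×II-2: Cc
⇒ C over [I-1,I-2,II-1,II-2,III-1]: 2 consistent
L/I-1 aff ·: ll
L/I-2 un ·: LL|Ll
L/II-1 un I-1×I-2: Ll
L/II-2 un ·: LL|Ll
L/III-1 un II-1×II-2: LL|Ll
⇒ L over [I-1,I-2,II-1,II-2,III-1]: 8 consistent

III-1 ∈ {Cc LL, Cc Ll}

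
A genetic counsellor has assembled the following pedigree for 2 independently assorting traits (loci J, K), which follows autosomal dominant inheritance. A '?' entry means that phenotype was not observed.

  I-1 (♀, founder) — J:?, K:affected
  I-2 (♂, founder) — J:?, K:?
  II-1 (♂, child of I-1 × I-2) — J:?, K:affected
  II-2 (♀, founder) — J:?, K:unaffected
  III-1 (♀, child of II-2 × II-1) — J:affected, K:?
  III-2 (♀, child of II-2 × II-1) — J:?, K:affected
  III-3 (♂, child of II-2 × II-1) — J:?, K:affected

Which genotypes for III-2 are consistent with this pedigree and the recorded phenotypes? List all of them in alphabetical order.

J/I-1 ? ·: jj|Jj|JJ
J/I-2 ? ·: jj|Jj|JJ
J/II-1 ? I-1×I-2: jj|Jj|JJ
J/II-2 ? ·: jj|Jj|JJ
J/III-1 aff II-2×II-1: Jj|JJ
J/III-2 ? II-2×II-1: jj|Jj|JJ
J/III-3 ? II-2×II-1: jj|Jj|JJ
⇒ J over [I-1,I-2,II-1,II-2,III-1,III-2,III-3]: 270 consistent
K/I-1 aff ·: Kk|KK
K/I-2 ? ·: kk|Kk|KK
K/II-1 aff I-1×I-2: Kk|KK
K/II-2 un ·: kk
K/III-1 ? II-2×II-1: kk|Kk
K/III-2 aff II-2×II-1: Kk
K/III-3 aff II-2×II-1: Kk
⇒ K over [I-1,I-2,II-1,II-2,III-1,III-2,III-3]: 14 consistent

III-2 ∈ {JJ Kk, Jj Kk, jj Kk}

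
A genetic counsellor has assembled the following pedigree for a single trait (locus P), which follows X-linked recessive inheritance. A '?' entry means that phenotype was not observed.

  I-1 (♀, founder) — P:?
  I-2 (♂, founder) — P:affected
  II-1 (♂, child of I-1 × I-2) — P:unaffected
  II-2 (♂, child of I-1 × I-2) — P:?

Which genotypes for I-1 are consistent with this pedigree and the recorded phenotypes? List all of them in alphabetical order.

I-1 ∈ {X^PX^P, X^PX^p}

P/I-1 ? ·: X^PX^P|X^PX^p
P/I-2 aff ·: X^pY
P/II-1 un I-1×I-2: X^PY
P/II-2 ? I-1×I-2: X^PY|X^pY
⇒ P over [I-1,I-2,II-1,II-2]: 3 consistent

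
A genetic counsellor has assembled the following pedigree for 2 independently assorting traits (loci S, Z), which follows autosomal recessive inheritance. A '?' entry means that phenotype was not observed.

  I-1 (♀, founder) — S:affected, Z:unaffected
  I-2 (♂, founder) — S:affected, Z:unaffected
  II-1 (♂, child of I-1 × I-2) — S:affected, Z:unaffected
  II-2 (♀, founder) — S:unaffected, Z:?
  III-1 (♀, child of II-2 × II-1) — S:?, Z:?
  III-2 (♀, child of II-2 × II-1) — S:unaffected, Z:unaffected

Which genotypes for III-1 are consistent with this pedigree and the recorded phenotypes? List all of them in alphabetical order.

S/I-1 aff ·: ss
S/I-2 aff ·: ss
S/II-1 aff I-1×I-2: ss
S/II-2 un ·: SS|Ss
S/III-1 ? II-2×II-1: Ss|ss
S/III-2 un II-2×II-1: Ss
⇒ S over [I-1,I-2,II-1,II-2,III-1,III-2]: 3 consistent
Z/I-1 un ·: ZZ|Zz
Z/I-2 un ·: ZZ|Zz
Z/II-1 un I-1×I-2: ZZ|Zz
Z/II-2 ? ·: ZZ|Zz|zz
Z/III-1 ? II-2×II-1: ZZ|Zz|zz
Z/III-2 un II-2×II-1: ZZ|Zz
⇒ Z over [I-1,I-2,II-1,II-2,III-1,III-2]: 60 consistent

III-1 ∈ {Ss ZZ, Ss Zz, Ss zz, ss ZZ, ss Zz, ss zz}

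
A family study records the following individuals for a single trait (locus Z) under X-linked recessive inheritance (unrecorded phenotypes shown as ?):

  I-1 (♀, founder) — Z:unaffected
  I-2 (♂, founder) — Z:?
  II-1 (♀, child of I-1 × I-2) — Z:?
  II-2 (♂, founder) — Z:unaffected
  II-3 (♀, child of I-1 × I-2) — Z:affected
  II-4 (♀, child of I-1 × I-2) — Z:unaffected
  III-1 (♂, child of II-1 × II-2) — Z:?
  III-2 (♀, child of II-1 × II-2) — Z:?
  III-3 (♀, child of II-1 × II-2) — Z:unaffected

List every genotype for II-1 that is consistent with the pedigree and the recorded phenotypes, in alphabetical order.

Z/I-1 un ·: X^ZX^z
Z/I-2 ? ·: X^zY
Z/II-1 ? I-1×I-2: X^ZX^z|X^zX^z
Z/II-2 un ·: X^ZY
Z/II-3 aff I-1×I-2: X^zX^z
Z/II-4 un I-1×I-2: X^ZX^z
Z/III-1 ? II-1×II-2: X^ZY|X^zY
Z/III-2 ? II-1×II-2: X^ZX^Z|X^ZX^z
Z/III-3 un II-1×II-2: X^ZX^Z|X^ZX^z
⇒ Z over [I-1,I-2,II-1,II-2,II-3,II-4,III-1,III-2,III-3]: 9 consistent

II-1 ∈ {X^ZX^z, X^zX^z}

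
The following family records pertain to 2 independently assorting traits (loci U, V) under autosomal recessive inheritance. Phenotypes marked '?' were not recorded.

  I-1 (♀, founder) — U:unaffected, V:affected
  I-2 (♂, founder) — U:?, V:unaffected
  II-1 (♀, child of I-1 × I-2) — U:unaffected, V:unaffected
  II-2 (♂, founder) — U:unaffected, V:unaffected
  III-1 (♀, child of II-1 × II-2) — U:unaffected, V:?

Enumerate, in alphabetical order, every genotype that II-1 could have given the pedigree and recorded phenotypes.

II-1 ∈ {UU Vv, Uu Vv}

U/I-1 un ·: UU|Uu
U/I-2 ? ·: UU|Uu|uu
U/II-1 un I-1×I-2: UU|Uu
U/II-2 un ·: UU|Uu
U/III-1 un II-1×II-2: UU|Uu
⇒ U over [I-1,I-2,II-1,II-2,III-1]: 32 consistent
V/I-1 aff ·: vv
V/I-2 un ·: VV|Vv
V/II-1 un I-1×I-2: Vv
V/II-2 un ·: VV|Vv
V/III-1 ? II-1×II-2: VV|Vv|vv
⇒ V over [I-1,I-2,II-1,II-2,III-1]: 10 consistent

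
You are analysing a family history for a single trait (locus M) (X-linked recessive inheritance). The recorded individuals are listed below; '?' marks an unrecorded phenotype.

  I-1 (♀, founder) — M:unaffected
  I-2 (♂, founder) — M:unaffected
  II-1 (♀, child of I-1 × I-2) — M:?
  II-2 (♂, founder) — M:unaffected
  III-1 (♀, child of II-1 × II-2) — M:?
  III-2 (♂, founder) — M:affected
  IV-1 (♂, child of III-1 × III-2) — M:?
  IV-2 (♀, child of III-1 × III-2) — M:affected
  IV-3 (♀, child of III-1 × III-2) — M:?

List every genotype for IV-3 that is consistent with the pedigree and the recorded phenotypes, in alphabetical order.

IV-3 ∈ {X^MX^m, X^mX^m}

M/I-1 un ·: X^MX^m
M/I-2 un ·: X^MY
M/II-1 ? I-1×I-2: X^MX^m
M/II-2 un ·: X^MY
M/III-1 ? II-1×II-2: X^MX^m
M/III-2 aff ·: X^mY
M/IV-1 ? III-1×III-2: X^MY|X^mY
M/IV-2 aff III-1×III-2: X^mX^m
M/IV-3 ? III-1×III-2: X^MX^m|X^mX^m
⇒ M over [I-1,I-2,II-1,II-2,III-1,III-2,IV-1,IV-2,IV-3]: 4 consistent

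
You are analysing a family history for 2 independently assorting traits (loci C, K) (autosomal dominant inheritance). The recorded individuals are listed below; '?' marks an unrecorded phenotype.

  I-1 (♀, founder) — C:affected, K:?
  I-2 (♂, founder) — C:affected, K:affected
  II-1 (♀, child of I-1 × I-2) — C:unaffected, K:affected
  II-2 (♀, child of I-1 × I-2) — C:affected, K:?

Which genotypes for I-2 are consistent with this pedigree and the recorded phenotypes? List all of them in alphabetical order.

C/I-1 aff ·: Cc
C/I-2 aff ·: Cc
C/II-1 un I-1×I-2: cc
C/II-2 aff I-1×I-2: Cc|CC
⇒ C over [I-1,I-2,II-1,II-2]: 2 consistent
K/I-1 ? ·: kk|Kk|KK
K/I-2 aff ·: Kk|KK
K/II-1 aff I-1×I-2: Kk|KK
K/II-2 ? I-1×I-2: kk|Kk|KK
⇒ K over [I-1,I-2,II-1,II-2]: 18 consistent

I-2 ∈ {Cc KK, Cc Kk}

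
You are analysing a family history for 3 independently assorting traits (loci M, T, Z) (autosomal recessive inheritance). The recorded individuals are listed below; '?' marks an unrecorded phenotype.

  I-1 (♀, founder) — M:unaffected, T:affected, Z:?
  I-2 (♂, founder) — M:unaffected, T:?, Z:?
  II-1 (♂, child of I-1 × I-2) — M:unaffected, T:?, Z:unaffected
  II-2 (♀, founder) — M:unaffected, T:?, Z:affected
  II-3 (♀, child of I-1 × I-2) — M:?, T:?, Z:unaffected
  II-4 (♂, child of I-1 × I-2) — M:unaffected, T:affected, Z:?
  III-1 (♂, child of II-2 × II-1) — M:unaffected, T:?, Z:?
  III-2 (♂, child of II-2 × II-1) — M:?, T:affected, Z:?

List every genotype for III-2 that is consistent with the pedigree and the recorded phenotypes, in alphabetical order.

III-2 ∈ {MM tt Zz, MM tt zz, Mm tt Zz, Mm tt zz, mm tt Zz, mm tt zz}

M/I-1 un ·: MM|Mm
M/I-2 un ·: MM|Mm
M/II-1 un I-1×I-2: MM|Mm
M/II-2 un ·: MM|Mm
M/II-3 ? I-1×I-2: MM|Mm|mm
M/II-4 un I-1×I-2: MM|Mm
M/III-1 un II-2×II-1: MM|Mm
M/III-2 ? II-2×II-1: MM|Mm|mm
⇒ M over [I-1,I-2,II-1,II-2,II-3,II-4,III-1,III-2]: 215 consistent
T/I-1 aff ·: tt
T/I-2 ? ·: Tt|tt
T/II-1 ? I-1×I-2: Tt|tt
T/II-2 ? ·: Tt|tt
T/II-3 ? I-1×I-2: Tt|tt
T/II-4 aff I-1×I-2: tt
T/III-1 ? II-2×II-1: TT|Tt|tt
T/III-2 aff II-2×II-1: tt
⇒ T over [I-1,I-2,II-1,II-2,II-3,II-4,III-1,III-2]: 19 consistent
Z/I-1 ? ·: ZZ|Zz|zz
Z/I-2 ? ·: ZZ|Zz|zz
Z/II-1 un I-1×I-2: ZZ|Zz
Z/II-2 aff ·: zz
Z/II-3 un I-1×I-2: ZZ|Zz
Z/II-4 ? I-1×I-2: ZZ|Zz|zz
Z/III-1 ? II-2×II-1: Zz|zz
Z/III-2 ? II-2×II-1: Zz|zz
⇒ Z over [I-1,I-2,II-1,II-2,II-3,II-4,III-1,III-2]: 95 consistent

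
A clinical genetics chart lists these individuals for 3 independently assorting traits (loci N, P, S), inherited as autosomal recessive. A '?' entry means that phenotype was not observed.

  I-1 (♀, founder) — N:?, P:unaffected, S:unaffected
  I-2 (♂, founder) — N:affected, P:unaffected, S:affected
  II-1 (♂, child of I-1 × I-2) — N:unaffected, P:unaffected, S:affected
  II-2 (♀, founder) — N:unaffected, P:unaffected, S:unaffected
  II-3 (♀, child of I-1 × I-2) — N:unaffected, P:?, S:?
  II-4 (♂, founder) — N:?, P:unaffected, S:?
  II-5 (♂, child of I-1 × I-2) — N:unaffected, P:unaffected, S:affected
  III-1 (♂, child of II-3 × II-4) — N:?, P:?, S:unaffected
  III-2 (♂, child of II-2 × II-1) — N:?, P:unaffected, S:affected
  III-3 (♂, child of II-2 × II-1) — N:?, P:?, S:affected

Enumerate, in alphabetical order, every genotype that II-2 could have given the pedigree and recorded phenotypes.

N/I-1 ? ·: NN|Nn
N/I-2 aff ·: nn
N/II-1 un I-1×I-2: Nn
N/II-2 un ·: NN|Nn
N/II-3 un I-1×I-2: Nn
N/II-4 ? ·: NN|Nn|nn
N/II-5 un I-1×I-2: Nn
N/III-1 ? II-3×II-4: NN|Nn|nn
N/III-2 ? II-2×II-1: NN|Nn|nn
N/III-3 ? II-2×II-1: NN|Nn|nn
⇒ N over [I-1,I-2,II-1,II-2,II-3,II-4,II-5,III-1,III-2,III-3]: 182 consistent
P/I-1 un ·: PP|Pp
P/I-2 un ·: PP|Pp
P/II-1 un I-1×I-2: PP|Pp
P/II-2 un ·: PP|Pp
P/II-3 ? I-1×I-2: PP|Pp|pp
P/II-4 un ·: PP|Pp
P/II-5 un I-1×I-2: PP|Pp
P/III-1 ? II-3×II-4: PP|Pp|pp
P/III-2 un II-2×II-1: PP|Pp
P/III-3 ? II-2×II-1: PP|Pp|pp
⇒ P over [I-1,I-2,II-1,II-2,II-3,II-4,II-5,III-1,III-2,III-3]: 825 consistent
S/I-1 un ·: Ss
S/I-2 aff ·: ss
S/II-1 aff I-1×I-2: ss
S/II-2 un ·: Ss
S/II-3 ? I-1×I-2: Ss|ss
S/II-4 ? ·: SS|Ss|ss
S/II-5 aff I-1×I-2: ss
S/III-1 un II-3×II-4: SS|Ss
S/III-2 aff II-2×II-1: ss
S/III-3 aff II-2×II-1: ss
⇒ S over [I-1,I-2,II-1,II-2,II-3,II-4,II-5,III-1,III-2,III-3]: 7 consistent

II-2 ∈ {NN PP Ss, NN Pp Ss, Nn PP Ss, Nn Pp Ss}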